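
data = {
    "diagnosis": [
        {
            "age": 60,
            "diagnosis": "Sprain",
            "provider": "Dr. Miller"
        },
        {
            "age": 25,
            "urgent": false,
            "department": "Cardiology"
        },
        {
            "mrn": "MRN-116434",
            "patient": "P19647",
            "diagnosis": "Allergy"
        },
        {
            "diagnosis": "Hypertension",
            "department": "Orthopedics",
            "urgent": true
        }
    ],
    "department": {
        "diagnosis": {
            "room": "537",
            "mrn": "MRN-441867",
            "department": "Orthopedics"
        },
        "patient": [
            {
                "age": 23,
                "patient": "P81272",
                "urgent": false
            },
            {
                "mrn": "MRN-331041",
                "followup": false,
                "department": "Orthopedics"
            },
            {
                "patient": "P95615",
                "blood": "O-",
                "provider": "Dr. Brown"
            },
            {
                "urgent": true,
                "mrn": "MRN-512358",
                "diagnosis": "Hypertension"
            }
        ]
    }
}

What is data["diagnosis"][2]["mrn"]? "MRN-116434"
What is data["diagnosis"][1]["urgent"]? False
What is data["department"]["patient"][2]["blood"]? "O-"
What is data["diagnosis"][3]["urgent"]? True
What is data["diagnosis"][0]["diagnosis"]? "Sprain"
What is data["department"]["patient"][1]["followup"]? False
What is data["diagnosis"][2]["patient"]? "P19647"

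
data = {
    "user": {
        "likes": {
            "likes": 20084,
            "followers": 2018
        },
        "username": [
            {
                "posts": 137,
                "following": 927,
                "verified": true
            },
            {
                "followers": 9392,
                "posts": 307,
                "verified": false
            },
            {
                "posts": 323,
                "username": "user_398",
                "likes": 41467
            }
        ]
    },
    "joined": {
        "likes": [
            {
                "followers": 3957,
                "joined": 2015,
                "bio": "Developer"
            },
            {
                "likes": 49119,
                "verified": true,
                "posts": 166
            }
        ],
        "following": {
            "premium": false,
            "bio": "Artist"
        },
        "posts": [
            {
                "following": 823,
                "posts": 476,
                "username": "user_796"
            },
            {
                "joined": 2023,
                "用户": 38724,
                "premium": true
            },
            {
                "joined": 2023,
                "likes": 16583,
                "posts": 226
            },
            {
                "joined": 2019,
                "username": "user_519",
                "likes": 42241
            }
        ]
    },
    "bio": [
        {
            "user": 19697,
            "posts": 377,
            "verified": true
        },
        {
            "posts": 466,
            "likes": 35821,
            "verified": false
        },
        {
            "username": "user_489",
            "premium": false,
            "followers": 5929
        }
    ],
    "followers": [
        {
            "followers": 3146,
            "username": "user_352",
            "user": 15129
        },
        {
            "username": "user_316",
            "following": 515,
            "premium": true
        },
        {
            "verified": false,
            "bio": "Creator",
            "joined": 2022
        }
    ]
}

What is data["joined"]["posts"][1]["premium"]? True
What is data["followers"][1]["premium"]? True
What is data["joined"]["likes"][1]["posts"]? 166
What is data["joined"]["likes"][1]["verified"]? True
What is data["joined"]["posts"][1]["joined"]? 2023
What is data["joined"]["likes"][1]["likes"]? 49119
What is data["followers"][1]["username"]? "user_316"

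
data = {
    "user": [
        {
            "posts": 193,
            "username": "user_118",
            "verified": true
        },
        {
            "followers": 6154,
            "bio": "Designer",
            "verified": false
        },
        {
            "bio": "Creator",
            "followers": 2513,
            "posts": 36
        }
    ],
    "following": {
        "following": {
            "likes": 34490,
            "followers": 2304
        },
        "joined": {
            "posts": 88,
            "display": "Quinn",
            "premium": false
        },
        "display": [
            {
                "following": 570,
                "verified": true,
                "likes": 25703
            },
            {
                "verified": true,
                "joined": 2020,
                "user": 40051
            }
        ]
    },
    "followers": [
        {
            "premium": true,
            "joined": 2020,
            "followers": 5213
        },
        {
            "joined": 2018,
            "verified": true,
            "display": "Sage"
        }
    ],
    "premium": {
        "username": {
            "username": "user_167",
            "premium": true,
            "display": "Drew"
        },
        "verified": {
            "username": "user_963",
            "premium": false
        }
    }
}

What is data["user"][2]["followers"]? 2513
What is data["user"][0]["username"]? "user_118"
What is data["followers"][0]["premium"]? True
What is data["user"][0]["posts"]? 193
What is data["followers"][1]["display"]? "Sage"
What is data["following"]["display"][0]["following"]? 570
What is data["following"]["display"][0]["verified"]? True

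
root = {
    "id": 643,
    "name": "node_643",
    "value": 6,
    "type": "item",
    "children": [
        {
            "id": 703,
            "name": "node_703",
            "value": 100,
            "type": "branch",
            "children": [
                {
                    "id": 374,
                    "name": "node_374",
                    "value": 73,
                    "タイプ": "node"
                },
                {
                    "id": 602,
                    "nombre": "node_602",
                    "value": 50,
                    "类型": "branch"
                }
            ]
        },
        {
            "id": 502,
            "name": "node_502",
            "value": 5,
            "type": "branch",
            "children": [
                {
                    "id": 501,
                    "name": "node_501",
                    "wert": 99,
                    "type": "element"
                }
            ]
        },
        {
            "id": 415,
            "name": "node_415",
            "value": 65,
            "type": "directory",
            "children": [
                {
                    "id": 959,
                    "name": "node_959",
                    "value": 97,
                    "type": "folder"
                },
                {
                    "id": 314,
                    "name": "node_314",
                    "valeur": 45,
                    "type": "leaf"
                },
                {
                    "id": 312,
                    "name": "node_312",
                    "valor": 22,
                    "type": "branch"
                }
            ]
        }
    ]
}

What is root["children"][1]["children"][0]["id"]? 501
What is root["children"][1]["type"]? "branch"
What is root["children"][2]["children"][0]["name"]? "node_959"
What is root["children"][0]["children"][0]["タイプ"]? "node"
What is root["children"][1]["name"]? "node_502"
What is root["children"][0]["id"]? 703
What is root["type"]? "item"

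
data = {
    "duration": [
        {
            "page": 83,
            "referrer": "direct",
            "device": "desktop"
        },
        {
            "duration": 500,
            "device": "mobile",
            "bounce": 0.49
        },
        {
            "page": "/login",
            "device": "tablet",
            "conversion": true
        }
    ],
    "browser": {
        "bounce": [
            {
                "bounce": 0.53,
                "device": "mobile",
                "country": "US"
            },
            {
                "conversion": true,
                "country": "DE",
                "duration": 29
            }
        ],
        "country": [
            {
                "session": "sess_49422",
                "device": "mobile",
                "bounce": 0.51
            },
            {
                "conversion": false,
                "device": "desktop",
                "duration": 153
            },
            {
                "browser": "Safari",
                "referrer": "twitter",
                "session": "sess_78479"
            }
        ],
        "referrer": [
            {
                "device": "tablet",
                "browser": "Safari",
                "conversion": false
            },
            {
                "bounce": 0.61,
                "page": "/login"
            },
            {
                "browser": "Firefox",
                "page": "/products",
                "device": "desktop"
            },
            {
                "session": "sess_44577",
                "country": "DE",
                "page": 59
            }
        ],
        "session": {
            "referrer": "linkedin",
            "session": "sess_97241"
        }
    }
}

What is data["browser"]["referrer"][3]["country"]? "DE"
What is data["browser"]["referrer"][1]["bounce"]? 0.61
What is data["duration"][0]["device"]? "desktop"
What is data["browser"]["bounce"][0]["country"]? "US"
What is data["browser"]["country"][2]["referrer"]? "twitter"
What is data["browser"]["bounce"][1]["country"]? "DE"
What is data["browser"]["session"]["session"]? "sess_97241"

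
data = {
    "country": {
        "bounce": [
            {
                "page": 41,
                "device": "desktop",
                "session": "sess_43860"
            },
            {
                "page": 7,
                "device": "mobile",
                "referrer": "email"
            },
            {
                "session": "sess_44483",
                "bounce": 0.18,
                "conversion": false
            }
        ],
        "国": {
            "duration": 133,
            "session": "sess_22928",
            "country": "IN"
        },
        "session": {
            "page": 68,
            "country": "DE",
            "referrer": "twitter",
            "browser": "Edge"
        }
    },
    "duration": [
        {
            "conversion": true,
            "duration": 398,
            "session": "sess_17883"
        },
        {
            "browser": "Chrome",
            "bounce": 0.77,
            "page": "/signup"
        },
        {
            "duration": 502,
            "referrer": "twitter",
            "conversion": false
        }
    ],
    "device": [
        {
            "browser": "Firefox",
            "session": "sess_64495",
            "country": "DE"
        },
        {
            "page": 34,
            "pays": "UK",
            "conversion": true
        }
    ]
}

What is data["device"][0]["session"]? "sess_64495"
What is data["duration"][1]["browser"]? "Chrome"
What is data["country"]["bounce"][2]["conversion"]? False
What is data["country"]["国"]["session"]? "sess_22928"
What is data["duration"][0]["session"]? "sess_17883"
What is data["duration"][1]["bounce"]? 0.77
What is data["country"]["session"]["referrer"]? "twitter"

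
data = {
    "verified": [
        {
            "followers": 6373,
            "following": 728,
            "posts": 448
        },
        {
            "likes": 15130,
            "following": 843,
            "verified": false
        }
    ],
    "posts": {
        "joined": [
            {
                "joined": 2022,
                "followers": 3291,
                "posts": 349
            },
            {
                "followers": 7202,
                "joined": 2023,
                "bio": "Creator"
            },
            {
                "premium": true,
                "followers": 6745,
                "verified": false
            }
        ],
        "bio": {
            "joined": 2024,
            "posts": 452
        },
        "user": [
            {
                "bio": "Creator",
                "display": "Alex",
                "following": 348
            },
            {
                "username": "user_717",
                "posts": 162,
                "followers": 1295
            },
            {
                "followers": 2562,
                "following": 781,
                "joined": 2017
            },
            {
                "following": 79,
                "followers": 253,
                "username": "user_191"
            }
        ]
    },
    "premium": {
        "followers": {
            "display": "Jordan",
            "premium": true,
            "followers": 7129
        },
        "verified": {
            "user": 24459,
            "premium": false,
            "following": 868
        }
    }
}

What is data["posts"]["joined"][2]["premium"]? True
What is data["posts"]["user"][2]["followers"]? 2562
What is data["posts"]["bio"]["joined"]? 2024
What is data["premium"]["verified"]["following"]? 868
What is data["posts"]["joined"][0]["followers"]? 3291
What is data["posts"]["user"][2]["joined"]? 2017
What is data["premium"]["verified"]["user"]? 24459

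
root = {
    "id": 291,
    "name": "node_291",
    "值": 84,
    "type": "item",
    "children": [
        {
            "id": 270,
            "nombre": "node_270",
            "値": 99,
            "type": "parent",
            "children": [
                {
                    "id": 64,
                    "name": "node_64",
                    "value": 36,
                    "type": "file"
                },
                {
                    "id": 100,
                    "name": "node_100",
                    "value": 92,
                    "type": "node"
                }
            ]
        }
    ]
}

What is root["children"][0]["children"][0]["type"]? "file"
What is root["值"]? 84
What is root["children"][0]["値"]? 99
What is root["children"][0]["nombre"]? "node_270"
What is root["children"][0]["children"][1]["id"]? 100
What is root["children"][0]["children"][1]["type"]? "node"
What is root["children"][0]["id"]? 270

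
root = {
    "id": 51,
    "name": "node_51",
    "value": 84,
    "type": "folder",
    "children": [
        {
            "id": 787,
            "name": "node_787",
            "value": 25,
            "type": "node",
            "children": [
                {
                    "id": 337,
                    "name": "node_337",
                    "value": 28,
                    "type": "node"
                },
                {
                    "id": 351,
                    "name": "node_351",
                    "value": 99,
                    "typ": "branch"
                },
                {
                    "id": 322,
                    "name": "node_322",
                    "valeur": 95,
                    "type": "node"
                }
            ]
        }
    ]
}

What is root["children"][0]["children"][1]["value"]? 99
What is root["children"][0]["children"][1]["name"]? "node_351"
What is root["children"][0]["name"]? "node_787"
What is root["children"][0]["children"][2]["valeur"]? 95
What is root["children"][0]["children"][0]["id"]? 337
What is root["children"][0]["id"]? 787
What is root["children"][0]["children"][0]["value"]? 28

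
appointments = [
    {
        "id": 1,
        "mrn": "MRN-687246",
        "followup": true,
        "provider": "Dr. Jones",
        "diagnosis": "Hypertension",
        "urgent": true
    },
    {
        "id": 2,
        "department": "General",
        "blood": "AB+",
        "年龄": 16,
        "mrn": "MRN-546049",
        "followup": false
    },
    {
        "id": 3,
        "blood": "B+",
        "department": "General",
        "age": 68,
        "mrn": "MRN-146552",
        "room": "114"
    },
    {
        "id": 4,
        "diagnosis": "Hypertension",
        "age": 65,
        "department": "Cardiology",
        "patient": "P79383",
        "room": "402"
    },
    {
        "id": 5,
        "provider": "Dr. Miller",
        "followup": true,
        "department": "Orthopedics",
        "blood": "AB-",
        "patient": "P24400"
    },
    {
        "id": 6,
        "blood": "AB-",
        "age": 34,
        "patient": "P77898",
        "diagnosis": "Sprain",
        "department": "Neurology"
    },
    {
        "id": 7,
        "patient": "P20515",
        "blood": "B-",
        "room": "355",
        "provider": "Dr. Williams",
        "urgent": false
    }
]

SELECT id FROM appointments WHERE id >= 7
[7]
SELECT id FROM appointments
[1, 2, 3, 4, 5, 6, 7]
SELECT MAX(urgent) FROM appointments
True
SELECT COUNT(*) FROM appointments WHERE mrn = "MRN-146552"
1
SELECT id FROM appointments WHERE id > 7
[]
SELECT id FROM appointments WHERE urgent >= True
[1]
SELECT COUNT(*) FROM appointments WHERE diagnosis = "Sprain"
1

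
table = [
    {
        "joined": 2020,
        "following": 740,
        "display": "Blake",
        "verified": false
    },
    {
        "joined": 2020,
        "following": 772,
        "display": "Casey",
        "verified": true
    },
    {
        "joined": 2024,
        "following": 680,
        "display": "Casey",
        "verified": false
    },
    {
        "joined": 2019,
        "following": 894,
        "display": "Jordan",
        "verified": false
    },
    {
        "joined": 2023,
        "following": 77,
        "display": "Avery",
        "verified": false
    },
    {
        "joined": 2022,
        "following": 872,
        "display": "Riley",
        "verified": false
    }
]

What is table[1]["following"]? 772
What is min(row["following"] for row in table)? 77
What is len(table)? 6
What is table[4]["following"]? 77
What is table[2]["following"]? 680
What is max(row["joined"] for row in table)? 2024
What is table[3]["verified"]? False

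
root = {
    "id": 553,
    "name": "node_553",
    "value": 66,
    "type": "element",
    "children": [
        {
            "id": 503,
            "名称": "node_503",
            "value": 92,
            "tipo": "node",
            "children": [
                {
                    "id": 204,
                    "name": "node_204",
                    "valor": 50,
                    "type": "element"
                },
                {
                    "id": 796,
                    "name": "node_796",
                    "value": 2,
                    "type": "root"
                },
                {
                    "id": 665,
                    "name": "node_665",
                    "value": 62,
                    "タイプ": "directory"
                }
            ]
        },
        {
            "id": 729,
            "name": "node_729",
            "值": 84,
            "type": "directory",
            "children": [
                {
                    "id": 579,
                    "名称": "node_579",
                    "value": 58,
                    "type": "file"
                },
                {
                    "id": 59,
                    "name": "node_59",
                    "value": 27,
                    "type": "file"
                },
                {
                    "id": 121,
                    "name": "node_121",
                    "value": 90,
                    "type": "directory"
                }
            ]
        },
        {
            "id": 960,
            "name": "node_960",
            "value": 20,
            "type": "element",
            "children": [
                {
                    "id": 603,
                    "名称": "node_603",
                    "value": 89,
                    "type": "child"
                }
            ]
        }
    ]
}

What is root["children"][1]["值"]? 84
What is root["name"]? "node_553"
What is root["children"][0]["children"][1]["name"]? "node_796"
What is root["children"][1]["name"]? "node_729"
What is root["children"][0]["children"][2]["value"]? 62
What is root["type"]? "element"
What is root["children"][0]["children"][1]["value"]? 2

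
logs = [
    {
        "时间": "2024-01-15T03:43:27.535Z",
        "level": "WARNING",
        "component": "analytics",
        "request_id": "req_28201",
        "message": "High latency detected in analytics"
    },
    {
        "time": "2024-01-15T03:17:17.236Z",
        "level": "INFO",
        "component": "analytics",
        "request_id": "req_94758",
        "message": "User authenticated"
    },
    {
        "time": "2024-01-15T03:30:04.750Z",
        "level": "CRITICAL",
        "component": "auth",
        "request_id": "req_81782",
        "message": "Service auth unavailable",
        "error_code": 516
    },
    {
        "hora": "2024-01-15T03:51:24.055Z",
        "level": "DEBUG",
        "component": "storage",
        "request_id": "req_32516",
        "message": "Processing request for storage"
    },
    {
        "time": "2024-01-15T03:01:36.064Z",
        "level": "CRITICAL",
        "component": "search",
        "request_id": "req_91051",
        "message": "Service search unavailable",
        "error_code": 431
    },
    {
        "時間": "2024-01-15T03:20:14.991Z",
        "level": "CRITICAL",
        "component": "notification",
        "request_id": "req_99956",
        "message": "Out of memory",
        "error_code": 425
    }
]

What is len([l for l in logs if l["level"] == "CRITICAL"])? 3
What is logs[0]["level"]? "WARNING"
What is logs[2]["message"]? "Service auth unavailable"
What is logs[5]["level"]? "CRITICAL"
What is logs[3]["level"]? "DEBUG"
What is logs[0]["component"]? "analytics"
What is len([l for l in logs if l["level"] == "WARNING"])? 1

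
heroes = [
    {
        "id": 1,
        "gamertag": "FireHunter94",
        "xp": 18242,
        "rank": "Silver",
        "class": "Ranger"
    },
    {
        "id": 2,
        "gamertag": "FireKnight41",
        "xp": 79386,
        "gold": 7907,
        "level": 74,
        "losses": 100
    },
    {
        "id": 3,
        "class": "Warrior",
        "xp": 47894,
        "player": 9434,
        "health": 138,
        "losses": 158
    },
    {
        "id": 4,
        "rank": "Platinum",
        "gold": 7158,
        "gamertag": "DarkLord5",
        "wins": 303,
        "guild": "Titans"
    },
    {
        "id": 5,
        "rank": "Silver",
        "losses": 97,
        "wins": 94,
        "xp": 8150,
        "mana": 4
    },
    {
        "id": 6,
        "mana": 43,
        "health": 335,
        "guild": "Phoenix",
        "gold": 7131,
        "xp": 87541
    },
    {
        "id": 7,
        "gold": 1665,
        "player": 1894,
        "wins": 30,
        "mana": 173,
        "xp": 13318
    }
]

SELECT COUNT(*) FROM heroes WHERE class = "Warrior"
1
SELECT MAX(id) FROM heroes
7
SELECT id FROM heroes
[1, 2, 3, 4, 5, 6, 7]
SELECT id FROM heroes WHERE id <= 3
[1, 2, 3]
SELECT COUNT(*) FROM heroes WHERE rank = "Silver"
2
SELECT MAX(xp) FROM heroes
87541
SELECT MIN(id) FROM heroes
1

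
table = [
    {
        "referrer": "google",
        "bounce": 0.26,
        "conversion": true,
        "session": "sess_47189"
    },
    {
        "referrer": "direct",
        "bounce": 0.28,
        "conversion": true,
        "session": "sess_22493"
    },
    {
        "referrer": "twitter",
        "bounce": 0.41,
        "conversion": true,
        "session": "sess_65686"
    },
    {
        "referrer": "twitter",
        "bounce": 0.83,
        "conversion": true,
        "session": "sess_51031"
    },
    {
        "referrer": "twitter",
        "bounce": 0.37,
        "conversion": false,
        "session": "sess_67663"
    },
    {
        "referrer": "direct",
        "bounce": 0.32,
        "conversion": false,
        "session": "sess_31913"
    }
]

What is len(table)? 6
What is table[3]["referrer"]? "twitter"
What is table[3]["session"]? "sess_51031"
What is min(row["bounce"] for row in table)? 0.26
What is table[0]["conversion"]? True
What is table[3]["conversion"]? True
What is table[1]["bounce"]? 0.28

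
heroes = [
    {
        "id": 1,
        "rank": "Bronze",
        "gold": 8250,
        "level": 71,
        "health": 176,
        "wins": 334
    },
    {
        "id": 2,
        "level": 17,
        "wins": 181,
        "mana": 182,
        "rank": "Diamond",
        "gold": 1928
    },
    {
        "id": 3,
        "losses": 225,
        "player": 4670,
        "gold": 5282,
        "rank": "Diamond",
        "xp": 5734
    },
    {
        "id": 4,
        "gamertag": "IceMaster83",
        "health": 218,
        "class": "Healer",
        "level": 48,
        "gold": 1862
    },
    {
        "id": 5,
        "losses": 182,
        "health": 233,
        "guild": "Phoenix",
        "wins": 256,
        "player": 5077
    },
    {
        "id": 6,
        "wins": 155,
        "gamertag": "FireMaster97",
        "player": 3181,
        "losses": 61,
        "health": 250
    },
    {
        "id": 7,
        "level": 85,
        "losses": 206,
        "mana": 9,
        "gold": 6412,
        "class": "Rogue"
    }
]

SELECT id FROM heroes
[1, 2, 3, 4, 5, 6, 7]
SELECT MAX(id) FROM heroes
7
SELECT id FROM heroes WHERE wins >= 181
[1, 2, 5]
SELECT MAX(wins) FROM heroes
334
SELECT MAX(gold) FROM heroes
8250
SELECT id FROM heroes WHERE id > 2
[3, 4, 5, 6, 7]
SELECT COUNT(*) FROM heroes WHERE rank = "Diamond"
2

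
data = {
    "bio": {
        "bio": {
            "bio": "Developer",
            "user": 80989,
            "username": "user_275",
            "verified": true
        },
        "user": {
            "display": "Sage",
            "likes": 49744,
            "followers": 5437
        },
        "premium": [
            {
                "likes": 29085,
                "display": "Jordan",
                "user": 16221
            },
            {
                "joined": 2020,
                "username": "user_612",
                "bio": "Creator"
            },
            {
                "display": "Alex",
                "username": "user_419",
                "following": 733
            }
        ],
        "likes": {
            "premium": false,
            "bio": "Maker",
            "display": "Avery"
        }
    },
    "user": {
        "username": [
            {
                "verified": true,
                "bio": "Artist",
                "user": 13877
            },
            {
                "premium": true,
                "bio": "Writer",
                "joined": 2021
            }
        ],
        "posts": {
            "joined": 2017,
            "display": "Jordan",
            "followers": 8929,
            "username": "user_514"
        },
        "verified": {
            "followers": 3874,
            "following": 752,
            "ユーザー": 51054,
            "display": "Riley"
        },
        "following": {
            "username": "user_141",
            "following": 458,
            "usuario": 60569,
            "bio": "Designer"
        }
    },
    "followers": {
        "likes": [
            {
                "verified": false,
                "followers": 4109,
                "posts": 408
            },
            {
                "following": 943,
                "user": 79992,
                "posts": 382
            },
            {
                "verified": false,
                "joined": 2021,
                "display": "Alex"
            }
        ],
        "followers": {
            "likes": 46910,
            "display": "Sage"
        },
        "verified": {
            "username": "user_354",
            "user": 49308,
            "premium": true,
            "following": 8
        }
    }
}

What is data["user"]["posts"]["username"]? "user_514"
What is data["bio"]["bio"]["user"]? 80989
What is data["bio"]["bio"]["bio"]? "Developer"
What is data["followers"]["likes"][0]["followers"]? 4109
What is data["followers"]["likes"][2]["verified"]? False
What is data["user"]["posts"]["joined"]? 2017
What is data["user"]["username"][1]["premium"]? True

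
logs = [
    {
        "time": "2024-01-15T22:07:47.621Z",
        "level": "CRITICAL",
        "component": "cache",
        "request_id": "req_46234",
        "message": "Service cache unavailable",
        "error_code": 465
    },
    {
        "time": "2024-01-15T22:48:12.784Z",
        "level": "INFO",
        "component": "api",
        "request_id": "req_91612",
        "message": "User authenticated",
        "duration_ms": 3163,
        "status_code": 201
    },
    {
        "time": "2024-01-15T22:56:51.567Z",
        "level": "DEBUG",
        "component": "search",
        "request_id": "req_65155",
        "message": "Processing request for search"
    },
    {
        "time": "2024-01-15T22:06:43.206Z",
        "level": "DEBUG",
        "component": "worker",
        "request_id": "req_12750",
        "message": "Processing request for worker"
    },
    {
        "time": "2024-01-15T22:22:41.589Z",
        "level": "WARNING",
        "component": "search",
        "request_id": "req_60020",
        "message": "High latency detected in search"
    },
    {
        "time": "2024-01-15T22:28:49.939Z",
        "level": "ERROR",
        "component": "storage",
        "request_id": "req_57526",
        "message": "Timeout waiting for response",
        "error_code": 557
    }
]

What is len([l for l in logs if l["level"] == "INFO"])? 1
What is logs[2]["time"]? "2024-01-15T22:56:51.567Z"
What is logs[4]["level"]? "WARNING"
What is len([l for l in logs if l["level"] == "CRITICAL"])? 1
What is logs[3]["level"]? "DEBUG"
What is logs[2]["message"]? "Processing request for search"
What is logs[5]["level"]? "ERROR"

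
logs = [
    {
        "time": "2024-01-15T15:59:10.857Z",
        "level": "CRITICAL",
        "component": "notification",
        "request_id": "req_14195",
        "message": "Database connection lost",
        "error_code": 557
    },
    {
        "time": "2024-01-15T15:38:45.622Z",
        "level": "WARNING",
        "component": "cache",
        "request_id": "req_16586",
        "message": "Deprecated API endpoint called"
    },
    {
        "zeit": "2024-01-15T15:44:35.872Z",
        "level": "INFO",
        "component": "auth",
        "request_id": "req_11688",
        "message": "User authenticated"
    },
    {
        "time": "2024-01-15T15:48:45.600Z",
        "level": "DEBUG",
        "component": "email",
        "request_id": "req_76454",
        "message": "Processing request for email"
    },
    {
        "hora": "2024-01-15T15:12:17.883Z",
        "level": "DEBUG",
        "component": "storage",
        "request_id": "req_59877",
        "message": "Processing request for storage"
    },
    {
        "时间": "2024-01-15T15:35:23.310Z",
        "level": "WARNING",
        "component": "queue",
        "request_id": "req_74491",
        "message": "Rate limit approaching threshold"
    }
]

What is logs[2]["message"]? "User authenticated"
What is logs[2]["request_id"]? "req_11688"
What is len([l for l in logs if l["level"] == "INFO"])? 1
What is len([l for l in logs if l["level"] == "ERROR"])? 0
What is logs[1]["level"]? "WARNING"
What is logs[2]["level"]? "INFO"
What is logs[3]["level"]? "DEBUG"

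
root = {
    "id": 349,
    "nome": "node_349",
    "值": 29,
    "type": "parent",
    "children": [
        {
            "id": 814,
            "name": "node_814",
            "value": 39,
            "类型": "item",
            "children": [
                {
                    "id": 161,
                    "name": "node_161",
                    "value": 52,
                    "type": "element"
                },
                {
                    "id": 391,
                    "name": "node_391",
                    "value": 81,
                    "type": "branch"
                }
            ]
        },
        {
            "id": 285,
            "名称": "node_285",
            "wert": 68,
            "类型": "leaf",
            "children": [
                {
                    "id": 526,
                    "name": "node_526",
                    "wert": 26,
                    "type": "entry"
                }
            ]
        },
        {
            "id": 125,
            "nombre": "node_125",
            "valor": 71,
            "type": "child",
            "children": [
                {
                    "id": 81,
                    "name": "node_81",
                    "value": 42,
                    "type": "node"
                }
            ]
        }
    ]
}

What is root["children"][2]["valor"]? 71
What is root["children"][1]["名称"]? "node_285"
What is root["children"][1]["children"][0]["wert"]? 26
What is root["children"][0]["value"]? 39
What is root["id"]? 349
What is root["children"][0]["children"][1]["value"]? 81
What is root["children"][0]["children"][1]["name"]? "node_391"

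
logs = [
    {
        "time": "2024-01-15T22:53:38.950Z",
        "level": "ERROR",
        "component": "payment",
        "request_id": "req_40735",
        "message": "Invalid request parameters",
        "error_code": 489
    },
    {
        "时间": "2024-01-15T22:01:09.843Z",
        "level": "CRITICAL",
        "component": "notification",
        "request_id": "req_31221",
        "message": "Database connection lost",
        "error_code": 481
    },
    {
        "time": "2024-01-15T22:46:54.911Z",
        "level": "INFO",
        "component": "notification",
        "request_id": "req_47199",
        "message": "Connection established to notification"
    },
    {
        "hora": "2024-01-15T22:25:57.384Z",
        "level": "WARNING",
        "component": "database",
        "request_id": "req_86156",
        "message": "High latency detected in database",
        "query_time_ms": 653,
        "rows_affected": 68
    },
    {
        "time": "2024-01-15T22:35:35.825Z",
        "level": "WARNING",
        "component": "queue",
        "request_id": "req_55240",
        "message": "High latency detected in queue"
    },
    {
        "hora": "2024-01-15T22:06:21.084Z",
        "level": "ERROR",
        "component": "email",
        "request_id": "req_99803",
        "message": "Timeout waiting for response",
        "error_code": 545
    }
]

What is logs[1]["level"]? "CRITICAL"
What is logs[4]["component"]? "queue"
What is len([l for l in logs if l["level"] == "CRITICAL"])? 1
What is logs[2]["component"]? "notification"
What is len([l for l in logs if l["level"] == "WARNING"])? 2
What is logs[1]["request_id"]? "req_31221"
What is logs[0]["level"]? "ERROR"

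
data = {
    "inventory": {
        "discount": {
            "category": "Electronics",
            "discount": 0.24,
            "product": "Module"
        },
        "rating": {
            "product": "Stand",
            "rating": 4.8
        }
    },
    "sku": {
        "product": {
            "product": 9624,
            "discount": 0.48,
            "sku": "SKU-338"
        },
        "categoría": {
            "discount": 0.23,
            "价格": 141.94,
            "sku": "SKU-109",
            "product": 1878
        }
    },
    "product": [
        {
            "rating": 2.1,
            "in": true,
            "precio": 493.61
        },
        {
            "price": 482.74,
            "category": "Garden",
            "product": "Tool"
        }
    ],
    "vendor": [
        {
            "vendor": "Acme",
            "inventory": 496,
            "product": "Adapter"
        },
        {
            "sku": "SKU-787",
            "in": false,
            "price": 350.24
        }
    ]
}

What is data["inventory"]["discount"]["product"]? "Module"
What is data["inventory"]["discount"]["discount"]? 0.24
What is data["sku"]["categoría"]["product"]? 1878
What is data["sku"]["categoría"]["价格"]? 141.94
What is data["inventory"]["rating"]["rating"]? 4.8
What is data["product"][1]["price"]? 482.74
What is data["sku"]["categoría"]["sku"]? "SKU-109"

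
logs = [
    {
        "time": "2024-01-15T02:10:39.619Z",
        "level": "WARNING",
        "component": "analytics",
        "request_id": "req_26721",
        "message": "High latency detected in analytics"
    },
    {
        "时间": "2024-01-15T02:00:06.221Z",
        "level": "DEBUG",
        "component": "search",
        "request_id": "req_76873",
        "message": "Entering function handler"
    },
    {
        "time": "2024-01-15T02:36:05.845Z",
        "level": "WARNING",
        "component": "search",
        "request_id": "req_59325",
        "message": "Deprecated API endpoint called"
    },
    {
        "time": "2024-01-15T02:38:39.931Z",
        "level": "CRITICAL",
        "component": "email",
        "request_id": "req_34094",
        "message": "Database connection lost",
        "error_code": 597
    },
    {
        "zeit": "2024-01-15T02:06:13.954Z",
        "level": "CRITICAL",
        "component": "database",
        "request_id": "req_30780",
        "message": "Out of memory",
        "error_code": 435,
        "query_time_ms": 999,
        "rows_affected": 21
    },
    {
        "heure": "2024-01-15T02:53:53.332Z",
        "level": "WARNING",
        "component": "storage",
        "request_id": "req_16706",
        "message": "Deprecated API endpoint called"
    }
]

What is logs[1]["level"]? "DEBUG"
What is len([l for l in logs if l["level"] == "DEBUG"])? 1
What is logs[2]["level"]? "WARNING"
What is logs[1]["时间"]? "2024-01-15T02:00:06.221Z"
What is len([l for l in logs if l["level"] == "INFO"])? 0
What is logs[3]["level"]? "CRITICAL"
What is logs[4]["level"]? "CRITICAL"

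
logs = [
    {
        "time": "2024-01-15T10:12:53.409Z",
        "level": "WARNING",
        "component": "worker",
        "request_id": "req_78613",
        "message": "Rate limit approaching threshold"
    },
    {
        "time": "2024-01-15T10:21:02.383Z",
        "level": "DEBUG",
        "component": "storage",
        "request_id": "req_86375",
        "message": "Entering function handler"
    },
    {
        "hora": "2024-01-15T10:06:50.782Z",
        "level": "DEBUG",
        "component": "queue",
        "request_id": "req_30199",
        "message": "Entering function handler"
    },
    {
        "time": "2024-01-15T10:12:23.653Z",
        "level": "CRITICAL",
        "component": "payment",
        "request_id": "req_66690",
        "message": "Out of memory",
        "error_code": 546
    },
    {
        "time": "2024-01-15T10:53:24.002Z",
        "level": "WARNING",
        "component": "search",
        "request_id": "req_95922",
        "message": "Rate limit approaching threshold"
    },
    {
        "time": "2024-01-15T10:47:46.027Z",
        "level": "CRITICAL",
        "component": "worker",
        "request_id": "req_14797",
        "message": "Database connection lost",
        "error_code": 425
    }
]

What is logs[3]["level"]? "CRITICAL"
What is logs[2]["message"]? "Entering function handler"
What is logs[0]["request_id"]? "req_78613"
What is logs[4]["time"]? "2024-01-15T10:53:24.002Z"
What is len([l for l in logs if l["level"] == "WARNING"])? 2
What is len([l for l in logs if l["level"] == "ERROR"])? 0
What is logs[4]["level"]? "WARNING"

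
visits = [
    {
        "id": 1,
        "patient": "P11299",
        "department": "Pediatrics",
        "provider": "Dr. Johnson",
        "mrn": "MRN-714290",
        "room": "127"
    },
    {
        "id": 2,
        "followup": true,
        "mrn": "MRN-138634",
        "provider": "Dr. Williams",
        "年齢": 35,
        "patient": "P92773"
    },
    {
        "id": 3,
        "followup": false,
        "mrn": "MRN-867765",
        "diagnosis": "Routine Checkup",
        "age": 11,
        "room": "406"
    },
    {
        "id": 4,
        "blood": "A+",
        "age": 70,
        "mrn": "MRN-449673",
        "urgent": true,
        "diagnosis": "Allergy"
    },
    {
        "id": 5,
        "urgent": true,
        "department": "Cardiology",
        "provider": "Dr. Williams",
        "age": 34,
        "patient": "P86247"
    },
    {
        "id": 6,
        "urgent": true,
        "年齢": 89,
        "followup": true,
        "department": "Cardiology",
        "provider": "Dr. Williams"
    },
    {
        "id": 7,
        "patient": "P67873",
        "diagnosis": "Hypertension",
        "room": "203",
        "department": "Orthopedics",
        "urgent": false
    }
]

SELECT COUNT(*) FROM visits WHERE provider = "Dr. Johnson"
1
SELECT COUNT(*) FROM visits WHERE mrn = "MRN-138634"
1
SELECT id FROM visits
[1, 2, 3, 4, 5, 6, 7]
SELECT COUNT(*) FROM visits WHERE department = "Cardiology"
2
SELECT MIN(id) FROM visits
1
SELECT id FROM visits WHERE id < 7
[1, 2, 3, 4, 5, 6]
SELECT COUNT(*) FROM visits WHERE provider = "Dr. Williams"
3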